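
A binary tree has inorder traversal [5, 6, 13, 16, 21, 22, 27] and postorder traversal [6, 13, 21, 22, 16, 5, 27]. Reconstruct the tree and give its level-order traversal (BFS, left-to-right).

Inorder:   [5, 6, 13, 16, 21, 22, 27]
Postorder: [6, 13, 21, 22, 16, 5, 27]
Algorithm: postorder visits root last, so walk postorder right-to-left;
each value is the root of the current inorder slice — split it at that
value, recurse on the right subtree first, then the left.
Recursive splits:
  root=27; inorder splits into left=[5, 6, 13, 16, 21, 22], right=[]
  root=5; inorder splits into left=[], right=[6, 13, 16, 21, 22]
  root=16; inorder splits into left=[6, 13], right=[21, 22]
  root=22; inorder splits into left=[21], right=[]
  root=21; inorder splits into left=[], right=[]
  root=13; inorder splits into left=[6], right=[]
  root=6; inorder splits into left=[], right=[]
Reconstructed level-order: [27, 5, 16, 13, 22, 6, 21]


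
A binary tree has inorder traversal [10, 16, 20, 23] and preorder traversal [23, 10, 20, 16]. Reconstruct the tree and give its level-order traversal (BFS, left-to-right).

Inorder:  [10, 16, 20, 23]
Preorder: [23, 10, 20, 16]
Algorithm: preorder visits root first, so consume preorder in order;
for each root, split the current inorder slice at that value into
left-subtree inorder and right-subtree inorder, then recurse.
Recursive splits:
  root=23; inorder splits into left=[10, 16, 20], right=[]
  root=10; inorder splits into left=[], right=[16, 20]
  root=20; inorder splits into left=[16], right=[]
  root=16; inorder splits into left=[], right=[]
Reconstructed level-order: [23, 10, 20, 16]


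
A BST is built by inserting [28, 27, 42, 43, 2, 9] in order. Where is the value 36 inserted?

Starting tree (level order): [28, 27, 42, 2, None, None, 43, None, 9]
Insertion path: 28 -> 42
Result: insert 36 as left child of 42
Final tree (level order): [28, 27, 42, 2, None, 36, 43, None, 9]


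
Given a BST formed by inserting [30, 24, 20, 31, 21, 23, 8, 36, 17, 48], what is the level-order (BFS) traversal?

Tree insertion order: [30, 24, 20, 31, 21, 23, 8, 36, 17, 48]
Tree (level-order array): [30, 24, 31, 20, None, None, 36, 8, 21, None, 48, None, 17, None, 23]
BFS from the root, enqueuing left then right child of each popped node:
  queue [30] -> pop 30, enqueue [24, 31], visited so far: [30]
  queue [24, 31] -> pop 24, enqueue [20], visited so far: [30, 24]
  queue [31, 20] -> pop 31, enqueue [36], visited so far: [30, 24, 31]
  queue [20, 36] -> pop 20, enqueue [8, 21], visited so far: [30, 24, 31, 20]
  queue [36, 8, 21] -> pop 36, enqueue [48], visited so far: [30, 24, 31, 20, 36]
  queue [8, 21, 48] -> pop 8, enqueue [17], visited so far: [30, 24, 31, 20, 36, 8]
  queue [21, 48, 17] -> pop 21, enqueue [23], visited so far: [30, 24, 31, 20, 36, 8, 21]
  queue [48, 17, 23] -> pop 48, enqueue [none], visited so far: [30, 24, 31, 20, 36, 8, 21, 48]
  queue [17, 23] -> pop 17, enqueue [none], visited so far: [30, 24, 31, 20, 36, 8, 21, 48, 17]
  queue [23] -> pop 23, enqueue [none], visited so far: [30, 24, 31, 20, 36, 8, 21, 48, 17, 23]
Result: [30, 24, 31, 20, 36, 8, 21, 48, 17, 23]


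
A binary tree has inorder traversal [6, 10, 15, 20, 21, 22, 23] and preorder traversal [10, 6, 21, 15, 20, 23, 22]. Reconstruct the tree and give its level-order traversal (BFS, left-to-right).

Inorder:  [6, 10, 15, 20, 21, 22, 23]
Preorder: [10, 6, 21, 15, 20, 23, 22]
Algorithm: preorder visits root first, so consume preorder in order;
for each root, split the current inorder slice at that value into
left-subtree inorder and right-subtree inorder, then recurse.
Recursive splits:
  root=10; inorder splits into left=[6], right=[15, 20, 21, 22, 23]
  root=6; inorder splits into left=[], right=[]
  root=21; inorder splits into left=[15, 20], right=[22, 23]
  root=15; inorder splits into left=[], right=[20]
  root=20; inorder splits into left=[], right=[]
  root=23; inorder splits into left=[22], right=[]
  root=22; inorder splits into left=[], right=[]
Reconstructed level-order: [10, 6, 21, 15, 23, 20, 22]


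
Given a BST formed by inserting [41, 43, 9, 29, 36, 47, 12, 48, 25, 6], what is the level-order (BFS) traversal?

Tree insertion order: [41, 43, 9, 29, 36, 47, 12, 48, 25, 6]
Tree (level-order array): [41, 9, 43, 6, 29, None, 47, None, None, 12, 36, None, 48, None, 25]
BFS from the root, enqueuing left then right child of each popped node:
  queue [41] -> pop 41, enqueue [9, 43], visited so far: [41]
  queue [9, 43] -> pop 9, enqueue [6, 29], visited so far: [41, 9]
  queue [43, 6, 29] -> pop 43, enqueue [47], visited so far: [41, 9, 43]
  queue [6, 29, 47] -> pop 6, enqueue [none], visited so far: [41, 9, 43, 6]
  queue [29, 47] -> pop 29, enqueue [12, 36], visited so far: [41, 9, 43, 6, 29]
  queue [47, 12, 36] -> pop 47, enqueue [48], visited so far: [41, 9, 43, 6, 29, 47]
  queue [12, 36, 48] -> pop 12, enqueue [25], visited so far: [41, 9, 43, 6, 29, 47, 12]
  queue [36, 48, 25] -> pop 36, enqueue [none], visited so far: [41, 9, 43, 6, 29, 47, 12, 36]
  queue [48, 25] -> pop 48, enqueue [none], visited so far: [41, 9, 43, 6, 29, 47, 12, 36, 48]
  queue [25] -> pop 25, enqueue [none], visited so far: [41, 9, 43, 6, 29, 47, 12, 36, 48, 25]
Result: [41, 9, 43, 6, 29, 47, 12, 36, 48, 25]


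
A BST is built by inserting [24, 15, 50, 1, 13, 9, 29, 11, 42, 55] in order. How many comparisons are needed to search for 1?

Search path for 1: 24 -> 15 -> 1
Found: True
Comparisons: 3


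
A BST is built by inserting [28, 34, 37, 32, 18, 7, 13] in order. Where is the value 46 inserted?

Starting tree (level order): [28, 18, 34, 7, None, 32, 37, None, 13]
Insertion path: 28 -> 34 -> 37
Result: insert 46 as right child of 37
Final tree (level order): [28, 18, 34, 7, None, 32, 37, None, 13, None, None, None, 46]


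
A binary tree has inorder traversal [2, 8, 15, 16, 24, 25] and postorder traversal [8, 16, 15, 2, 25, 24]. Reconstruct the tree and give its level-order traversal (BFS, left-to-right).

Inorder:   [2, 8, 15, 16, 24, 25]
Postorder: [8, 16, 15, 2, 25, 24]
Algorithm: postorder visits root last, so walk postorder right-to-left;
each value is the root of the current inorder slice — split it at that
value, recurse on the right subtree first, then the left.
Recursive splits:
  root=24; inorder splits into left=[2, 8, 15, 16], right=[25]
  root=25; inorder splits into left=[], right=[]
  root=2; inorder splits into left=[], right=[8, 15, 16]
  root=15; inorder splits into left=[8], right=[16]
  root=16; inorder splits into left=[], right=[]
  root=8; inorder splits into left=[], right=[]
Reconstructed level-order: [24, 2, 25, 15, 8, 16]


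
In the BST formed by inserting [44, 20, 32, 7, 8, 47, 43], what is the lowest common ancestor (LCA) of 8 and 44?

Tree insertion order: [44, 20, 32, 7, 8, 47, 43]
Tree (level-order array): [44, 20, 47, 7, 32, None, None, None, 8, None, 43]
In a BST, the LCA of p=8, q=44 is the first node v on the
root-to-leaf path with p <= v <= q (go left if both < v, right if both > v).
Walk from root:
  at 44: 8 <= 44 <= 44, this is the LCA
LCA = 44


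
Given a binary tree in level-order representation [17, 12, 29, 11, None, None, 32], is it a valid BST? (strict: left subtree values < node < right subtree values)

Level-order array: [17, 12, 29, 11, None, None, 32]
Validate using subtree bounds (lo, hi): at each node, require lo < value < hi,
then recurse left with hi=value and right with lo=value.
Preorder trace (stopping at first violation):
  at node 17 with bounds (-inf, +inf): OK
  at node 12 with bounds (-inf, 17): OK
  at node 11 with bounds (-inf, 12): OK
  at node 29 with bounds (17, +inf): OK
  at node 32 with bounds (29, +inf): OK
No violation found at any node.
Result: Valid BST


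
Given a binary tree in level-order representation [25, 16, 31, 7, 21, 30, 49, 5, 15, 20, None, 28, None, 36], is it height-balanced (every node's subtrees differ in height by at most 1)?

Tree (level-order array): [25, 16, 31, 7, 21, 30, 49, 5, 15, 20, None, 28, None, 36]
Definition: a tree is height-balanced if, at every node, |h(left) - h(right)| <= 1 (empty subtree has height -1).
Bottom-up per-node check:
  node 5: h_left=-1, h_right=-1, diff=0 [OK], height=0
  node 15: h_left=-1, h_right=-1, diff=0 [OK], height=0
  node 7: h_left=0, h_right=0, diff=0 [OK], height=1
  node 20: h_left=-1, h_right=-1, diff=0 [OK], height=0
  node 21: h_left=0, h_right=-1, diff=1 [OK], height=1
  node 16: h_left=1, h_right=1, diff=0 [OK], height=2
  node 28: h_left=-1, h_right=-1, diff=0 [OK], height=0
  node 30: h_left=0, h_right=-1, diff=1 [OK], height=1
  node 36: h_left=-1, h_right=-1, diff=0 [OK], height=0
  node 49: h_left=0, h_right=-1, diff=1 [OK], height=1
  node 31: h_left=1, h_right=1, diff=0 [OK], height=2
  node 25: h_left=2, h_right=2, diff=0 [OK], height=3
All nodes satisfy the balance condition.
Result: Balanced


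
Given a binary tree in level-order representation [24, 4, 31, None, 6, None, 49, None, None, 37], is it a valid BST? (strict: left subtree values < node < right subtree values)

Level-order array: [24, 4, 31, None, 6, None, 49, None, None, 37]
Validate using subtree bounds (lo, hi): at each node, require lo < value < hi,
then recurse left with hi=value and right with lo=value.
Preorder trace (stopping at first violation):
  at node 24 with bounds (-inf, +inf): OK
  at node 4 with bounds (-inf, 24): OK
  at node 6 with bounds (4, 24): OK
  at node 31 with bounds (24, +inf): OK
  at node 49 with bounds (31, +inf): OK
  at node 37 with bounds (31, 49): OK
No violation found at any node.
Result: Valid BST


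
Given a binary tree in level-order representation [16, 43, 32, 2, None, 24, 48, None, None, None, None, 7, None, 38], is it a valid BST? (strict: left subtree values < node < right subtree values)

Level-order array: [16, 43, 32, 2, None, 24, 48, None, None, None, None, 7, None, 38]
Validate using subtree bounds (lo, hi): at each node, require lo < value < hi,
then recurse left with hi=value and right with lo=value.
Preorder trace (stopping at first violation):
  at node 16 with bounds (-inf, +inf): OK
  at node 43 with bounds (-inf, 16): VIOLATION
Node 43 violates its bound: not (-inf < 43 < 16).
Result: Not a valid BST


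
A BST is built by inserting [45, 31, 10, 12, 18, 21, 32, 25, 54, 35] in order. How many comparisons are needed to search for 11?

Search path for 11: 45 -> 31 -> 10 -> 12
Found: False
Comparisons: 4


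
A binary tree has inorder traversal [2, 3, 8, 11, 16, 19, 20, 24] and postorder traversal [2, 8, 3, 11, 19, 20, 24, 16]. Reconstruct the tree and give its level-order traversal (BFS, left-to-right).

Inorder:   [2, 3, 8, 11, 16, 19, 20, 24]
Postorder: [2, 8, 3, 11, 19, 20, 24, 16]
Algorithm: postorder visits root last, so walk postorder right-to-left;
each value is the root of the current inorder slice — split it at that
value, recurse on the right subtree first, then the left.
Recursive splits:
  root=16; inorder splits into left=[2, 3, 8, 11], right=[19, 20, 24]
  root=24; inorder splits into left=[19, 20], right=[]
  root=20; inorder splits into left=[19], right=[]
  root=19; inorder splits into left=[], right=[]
  root=11; inorder splits into left=[2, 3, 8], right=[]
  root=3; inorder splits into left=[2], right=[8]
  root=8; inorder splits into left=[], right=[]
  root=2; inorder splits into left=[], right=[]
Reconstructed level-order: [16, 11, 24, 3, 20, 2, 8, 19]


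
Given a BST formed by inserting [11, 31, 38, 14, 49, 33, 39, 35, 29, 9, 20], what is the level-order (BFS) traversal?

Tree insertion order: [11, 31, 38, 14, 49, 33, 39, 35, 29, 9, 20]
Tree (level-order array): [11, 9, 31, None, None, 14, 38, None, 29, 33, 49, 20, None, None, 35, 39]
BFS from the root, enqueuing left then right child of each popped node:
  queue [11] -> pop 11, enqueue [9, 31], visited so far: [11]
  queue [9, 31] -> pop 9, enqueue [none], visited so far: [11, 9]
  queue [31] -> pop 31, enqueue [14, 38], visited so far: [11, 9, 31]
  queue [14, 38] -> pop 14, enqueue [29], visited so far: [11, 9, 31, 14]
  queue [38, 29] -> pop 38, enqueue [33, 49], visited so far: [11, 9, 31, 14, 38]
  queue [29, 33, 49] -> pop 29, enqueue [20], visited so far: [11, 9, 31, 14, 38, 29]
  queue [33, 49, 20] -> pop 33, enqueue [35], visited so far: [11, 9, 31, 14, 38, 29, 33]
  queue [49, 20, 35] -> pop 49, enqueue [39], visited so far: [11, 9, 31, 14, 38, 29, 33, 49]
  queue [20, 35, 39] -> pop 20, enqueue [none], visited so far: [11, 9, 31, 14, 38, 29, 33, 49, 20]
  queue [35, 39] -> pop 35, enqueue [none], visited so far: [11, 9, 31, 14, 38, 29, 33, 49, 20, 35]
  queue [39] -> pop 39, enqueue [none], visited so far: [11, 9, 31, 14, 38, 29, 33, 49, 20, 35, 39]
Result: [11, 9, 31, 14, 38, 29, 33, 49, 20, 35, 39]


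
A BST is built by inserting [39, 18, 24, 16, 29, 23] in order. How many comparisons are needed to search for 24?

Search path for 24: 39 -> 18 -> 24
Found: True
Comparisons: 3


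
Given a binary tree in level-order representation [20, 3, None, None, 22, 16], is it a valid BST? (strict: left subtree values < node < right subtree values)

Level-order array: [20, 3, None, None, 22, 16]
Validate using subtree bounds (lo, hi): at each node, require lo < value < hi,
then recurse left with hi=value and right with lo=value.
Preorder trace (stopping at first violation):
  at node 20 with bounds (-inf, +inf): OK
  at node 3 with bounds (-inf, 20): OK
  at node 22 with bounds (3, 20): VIOLATION
Node 22 violates its bound: not (3 < 22 < 20).
Result: Not a valid BST


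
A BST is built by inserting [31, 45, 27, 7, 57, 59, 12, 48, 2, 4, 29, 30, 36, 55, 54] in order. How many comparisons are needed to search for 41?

Search path for 41: 31 -> 45 -> 36
Found: False
Comparisons: 3


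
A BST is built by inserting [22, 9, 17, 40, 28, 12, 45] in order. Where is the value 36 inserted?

Starting tree (level order): [22, 9, 40, None, 17, 28, 45, 12]
Insertion path: 22 -> 40 -> 28
Result: insert 36 as right child of 28
Final tree (level order): [22, 9, 40, None, 17, 28, 45, 12, None, None, 36]


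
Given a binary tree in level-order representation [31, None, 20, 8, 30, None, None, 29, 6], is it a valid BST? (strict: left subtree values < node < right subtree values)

Level-order array: [31, None, 20, 8, 30, None, None, 29, 6]
Validate using subtree bounds (lo, hi): at each node, require lo < value < hi,
then recurse left with hi=value and right with lo=value.
Preorder trace (stopping at first violation):
  at node 31 with bounds (-inf, +inf): OK
  at node 20 with bounds (31, +inf): VIOLATION
Node 20 violates its bound: not (31 < 20 < +inf).
Result: Not a valid BST


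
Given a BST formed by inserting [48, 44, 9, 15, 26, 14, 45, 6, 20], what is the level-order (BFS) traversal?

Tree insertion order: [48, 44, 9, 15, 26, 14, 45, 6, 20]
Tree (level-order array): [48, 44, None, 9, 45, 6, 15, None, None, None, None, 14, 26, None, None, 20]
BFS from the root, enqueuing left then right child of each popped node:
  queue [48] -> pop 48, enqueue [44], visited so far: [48]
  queue [44] -> pop 44, enqueue [9, 45], visited so far: [48, 44]
  queue [9, 45] -> pop 9, enqueue [6, 15], visited so far: [48, 44, 9]
  queue [45, 6, 15] -> pop 45, enqueue [none], visited so far: [48, 44, 9, 45]
  queue [6, 15] -> pop 6, enqueue [none], visited so far: [48, 44, 9, 45, 6]
  queue [15] -> pop 15, enqueue [14, 26], visited so far: [48, 44, 9, 45, 6, 15]
  queue [14, 26] -> pop 14, enqueue [none], visited so far: [48, 44, 9, 45, 6, 15, 14]
  queue [26] -> pop 26, enqueue [20], visited so far: [48, 44, 9, 45, 6, 15, 14, 26]
  queue [20] -> pop 20, enqueue [none], visited so far: [48, 44, 9, 45, 6, 15, 14, 26, 20]
Result: [48, 44, 9, 45, 6, 15, 14, 26, 20]


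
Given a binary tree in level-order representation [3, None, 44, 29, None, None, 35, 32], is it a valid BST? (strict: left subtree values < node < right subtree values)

Level-order array: [3, None, 44, 29, None, None, 35, 32]
Validate using subtree bounds (lo, hi): at each node, require lo < value < hi,
then recurse left with hi=value and right with lo=value.
Preorder trace (stopping at first violation):
  at node 3 with bounds (-inf, +inf): OK
  at node 44 with bounds (3, +inf): OK
  at node 29 with bounds (3, 44): OK
  at node 35 with bounds (29, 44): OK
  at node 32 with bounds (29, 35): OK
No violation found at any node.
Result: Valid BST


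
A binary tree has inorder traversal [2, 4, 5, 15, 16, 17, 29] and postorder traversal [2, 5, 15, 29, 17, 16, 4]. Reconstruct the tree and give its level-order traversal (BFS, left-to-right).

Inorder:   [2, 4, 5, 15, 16, 17, 29]
Postorder: [2, 5, 15, 29, 17, 16, 4]
Algorithm: postorder visits root last, so walk postorder right-to-left;
each value is the root of the current inorder slice — split it at that
value, recurse on the right subtree first, then the left.
Recursive splits:
  root=4; inorder splits into left=[2], right=[5, 15, 16, 17, 29]
  root=16; inorder splits into left=[5, 15], right=[17, 29]
  root=17; inorder splits into left=[], right=[29]
  root=29; inorder splits into left=[], right=[]
  root=15; inorder splits into left=[5], right=[]
  root=5; inorder splits into left=[], right=[]
  root=2; inorder splits into left=[], right=[]
Reconstructed level-order: [4, 2, 16, 15, 17, 5, 29]


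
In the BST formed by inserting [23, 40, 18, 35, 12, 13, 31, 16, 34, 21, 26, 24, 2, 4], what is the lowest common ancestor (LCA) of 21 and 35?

Tree insertion order: [23, 40, 18, 35, 12, 13, 31, 16, 34, 21, 26, 24, 2, 4]
Tree (level-order array): [23, 18, 40, 12, 21, 35, None, 2, 13, None, None, 31, None, None, 4, None, 16, 26, 34, None, None, None, None, 24]
In a BST, the LCA of p=21, q=35 is the first node v on the
root-to-leaf path with p <= v <= q (go left if both < v, right if both > v).
Walk from root:
  at 23: 21 <= 23 <= 35, this is the LCA
LCA = 23


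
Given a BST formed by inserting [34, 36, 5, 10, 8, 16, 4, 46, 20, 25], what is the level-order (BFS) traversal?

Tree insertion order: [34, 36, 5, 10, 8, 16, 4, 46, 20, 25]
Tree (level-order array): [34, 5, 36, 4, 10, None, 46, None, None, 8, 16, None, None, None, None, None, 20, None, 25]
BFS from the root, enqueuing left then right child of each popped node:
  queue [34] -> pop 34, enqueue [5, 36], visited so far: [34]
  queue [5, 36] -> pop 5, enqueue [4, 10], visited so far: [34, 5]
  queue [36, 4, 10] -> pop 36, enqueue [46], visited so far: [34, 5, 36]
  queue [4, 10, 46] -> pop 4, enqueue [none], visited so far: [34, 5, 36, 4]
  queue [10, 46] -> pop 10, enqueue [8, 16], visited so far: [34, 5, 36, 4, 10]
  queue [46, 8, 16] -> pop 46, enqueue [none], visited so far: [34, 5, 36, 4, 10, 46]
  queue [8, 16] -> pop 8, enqueue [none], visited so far: [34, 5, 36, 4, 10, 46, 8]
  queue [16] -> pop 16, enqueue [20], visited so far: [34, 5, 36, 4, 10, 46, 8, 16]
  queue [20] -> pop 20, enqueue [25], visited so far: [34, 5, 36, 4, 10, 46, 8, 16, 20]
  queue [25] -> pop 25, enqueue [none], visited so far: [34, 5, 36, 4, 10, 46, 8, 16, 20, 25]
Result: [34, 5, 36, 4, 10, 46, 8, 16, 20, 25]


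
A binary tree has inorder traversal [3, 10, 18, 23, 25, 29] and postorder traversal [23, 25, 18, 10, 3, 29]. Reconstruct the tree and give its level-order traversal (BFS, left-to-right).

Inorder:   [3, 10, 18, 23, 25, 29]
Postorder: [23, 25, 18, 10, 3, 29]
Algorithm: postorder visits root last, so walk postorder right-to-left;
each value is the root of the current inorder slice — split it at that
value, recurse on the right subtree first, then the left.
Recursive splits:
  root=29; inorder splits into left=[3, 10, 18, 23, 25], right=[]
  root=3; inorder splits into left=[], right=[10, 18, 23, 25]
  root=10; inorder splits into left=[], right=[18, 23, 25]
  root=18; inorder splits into left=[], right=[23, 25]
  root=25; inorder splits into left=[23], right=[]
  root=23; inorder splits into left=[], right=[]
Reconstructed level-order: [29, 3, 10, 18, 25, 23]


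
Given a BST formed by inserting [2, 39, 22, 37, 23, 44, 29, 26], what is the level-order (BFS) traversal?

Tree insertion order: [2, 39, 22, 37, 23, 44, 29, 26]
Tree (level-order array): [2, None, 39, 22, 44, None, 37, None, None, 23, None, None, 29, 26]
BFS from the root, enqueuing left then right child of each popped node:
  queue [2] -> pop 2, enqueue [39], visited so far: [2]
  queue [39] -> pop 39, enqueue [22, 44], visited so far: [2, 39]
  queue [22, 44] -> pop 22, enqueue [37], visited so far: [2, 39, 22]
  queue [44, 37] -> pop 44, enqueue [none], visited so far: [2, 39, 22, 44]
  queue [37] -> pop 37, enqueue [23], visited so far: [2, 39, 22, 44, 37]
  queue [23] -> pop 23, enqueue [29], visited so far: [2, 39, 22, 44, 37, 23]
  queue [29] -> pop 29, enqueue [26], visited so far: [2, 39, 22, 44, 37, 23, 29]
  queue [26] -> pop 26, enqueue [none], visited so far: [2, 39, 22, 44, 37, 23, 29, 26]
Result: [2, 39, 22, 44, 37, 23, 29, 26]


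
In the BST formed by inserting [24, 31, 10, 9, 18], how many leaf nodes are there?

Tree built from: [24, 31, 10, 9, 18]
Tree (level-order array): [24, 10, 31, 9, 18]
Rule: A leaf has 0 children.
Per-node child counts:
  node 24: 2 child(ren)
  node 10: 2 child(ren)
  node 9: 0 child(ren)
  node 18: 0 child(ren)
  node 31: 0 child(ren)
Matching nodes: [9, 18, 31]
Count of leaf nodes: 3


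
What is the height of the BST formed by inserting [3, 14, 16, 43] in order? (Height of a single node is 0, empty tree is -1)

Insertion order: [3, 14, 16, 43]
Tree (level-order array): [3, None, 14, None, 16, None, 43]
Compute height bottom-up (empty subtree = -1):
  height(43) = 1 + max(-1, -1) = 0
  height(16) = 1 + max(-1, 0) = 1
  height(14) = 1 + max(-1, 1) = 2
  height(3) = 1 + max(-1, 2) = 3
Height = 3


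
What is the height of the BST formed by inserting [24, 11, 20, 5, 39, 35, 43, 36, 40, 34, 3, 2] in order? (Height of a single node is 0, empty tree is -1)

Insertion order: [24, 11, 20, 5, 39, 35, 43, 36, 40, 34, 3, 2]
Tree (level-order array): [24, 11, 39, 5, 20, 35, 43, 3, None, None, None, 34, 36, 40, None, 2]
Compute height bottom-up (empty subtree = -1):
  height(2) = 1 + max(-1, -1) = 0
  height(3) = 1 + max(0, -1) = 1
  height(5) = 1 + max(1, -1) = 2
  height(20) = 1 + max(-1, -1) = 0
  height(11) = 1 + max(2, 0) = 3
  height(34) = 1 + max(-1, -1) = 0
  height(36) = 1 + max(-1, -1) = 0
  height(35) = 1 + max(0, 0) = 1
  height(40) = 1 + max(-1, -1) = 0
  height(43) = 1 + max(0, -1) = 1
  height(39) = 1 + max(1, 1) = 2
  height(24) = 1 + max(3, 2) = 4
Height = 4


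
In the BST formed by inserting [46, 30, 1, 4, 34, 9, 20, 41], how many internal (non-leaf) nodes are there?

Tree built from: [46, 30, 1, 4, 34, 9, 20, 41]
Tree (level-order array): [46, 30, None, 1, 34, None, 4, None, 41, None, 9, None, None, None, 20]
Rule: An internal node has at least one child.
Per-node child counts:
  node 46: 1 child(ren)
  node 30: 2 child(ren)
  node 1: 1 child(ren)
  node 4: 1 child(ren)
  node 9: 1 child(ren)
  node 20: 0 child(ren)
  node 34: 1 child(ren)
  node 41: 0 child(ren)
Matching nodes: [46, 30, 1, 4, 9, 34]
Count of internal (non-leaf) nodes: 6


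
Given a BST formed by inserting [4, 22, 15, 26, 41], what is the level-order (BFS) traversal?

Tree insertion order: [4, 22, 15, 26, 41]
Tree (level-order array): [4, None, 22, 15, 26, None, None, None, 41]
BFS from the root, enqueuing left then right child of each popped node:
  queue [4] -> pop 4, enqueue [22], visited so far: [4]
  queue [22] -> pop 22, enqueue [15, 26], visited so far: [4, 22]
  queue [15, 26] -> pop 15, enqueue [none], visited so far: [4, 22, 15]
  queue [26] -> pop 26, enqueue [41], visited so far: [4, 22, 15, 26]
  queue [41] -> pop 41, enqueue [none], visited so far: [4, 22, 15, 26, 41]
Result: [4, 22, 15, 26, 41]


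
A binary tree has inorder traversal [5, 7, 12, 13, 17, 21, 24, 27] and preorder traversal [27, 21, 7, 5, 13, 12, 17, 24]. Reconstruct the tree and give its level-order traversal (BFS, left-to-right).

Inorder:  [5, 7, 12, 13, 17, 21, 24, 27]
Preorder: [27, 21, 7, 5, 13, 12, 17, 24]
Algorithm: preorder visits root first, so consume preorder in order;
for each root, split the current inorder slice at that value into
left-subtree inorder and right-subtree inorder, then recurse.
Recursive splits:
  root=27; inorder splits into left=[5, 7, 12, 13, 17, 21, 24], right=[]
  root=21; inorder splits into left=[5, 7, 12, 13, 17], right=[24]
  root=7; inorder splits into left=[5], right=[12, 13, 17]
  root=5; inorder splits into left=[], right=[]
  root=13; inorder splits into left=[12], right=[17]
  root=12; inorder splits into left=[], right=[]
  root=17; inorder splits into left=[], right=[]
  root=24; inorder splits into left=[], right=[]
Reconstructed level-order: [27, 21, 7, 24, 5, 13, 12, 17]


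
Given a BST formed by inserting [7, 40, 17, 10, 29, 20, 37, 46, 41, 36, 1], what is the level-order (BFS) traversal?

Tree insertion order: [7, 40, 17, 10, 29, 20, 37, 46, 41, 36, 1]
Tree (level-order array): [7, 1, 40, None, None, 17, 46, 10, 29, 41, None, None, None, 20, 37, None, None, None, None, 36]
BFS from the root, enqueuing left then right child of each popped node:
  queue [7] -> pop 7, enqueue [1, 40], visited so far: [7]
  queue [1, 40] -> pop 1, enqueue [none], visited so far: [7, 1]
  queue [40] -> pop 40, enqueue [17, 46], visited so far: [7, 1, 40]
  queue [17, 46] -> pop 17, enqueue [10, 29], visited so far: [7, 1, 40, 17]
  queue [46, 10, 29] -> pop 46, enqueue [41], visited so far: [7, 1, 40, 17, 46]
  queue [10, 29, 41] -> pop 10, enqueue [none], visited so far: [7, 1, 40, 17, 46, 10]
  queue [29, 41] -> pop 29, enqueue [20, 37], visited so far: [7, 1, 40, 17, 46, 10, 29]
  queue [41, 20, 37] -> pop 41, enqueue [none], visited so far: [7, 1, 40, 17, 46, 10, 29, 41]
  queue [20, 37] -> pop 20, enqueue [none], visited so far: [7, 1, 40, 17, 46, 10, 29, 41, 20]
  queue [37] -> pop 37, enqueue [36], visited so far: [7, 1, 40, 17, 46, 10, 29, 41, 20, 37]
  queue [36] -> pop 36, enqueue [none], visited so far: [7, 1, 40, 17, 46, 10, 29, 41, 20, 37, 36]
Result: [7, 1, 40, 17, 46, 10, 29, 41, 20, 37, 36]


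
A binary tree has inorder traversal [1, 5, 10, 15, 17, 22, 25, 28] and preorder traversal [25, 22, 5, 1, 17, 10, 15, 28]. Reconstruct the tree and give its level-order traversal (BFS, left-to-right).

Inorder:  [1, 5, 10, 15, 17, 22, 25, 28]
Preorder: [25, 22, 5, 1, 17, 10, 15, 28]
Algorithm: preorder visits root first, so consume preorder in order;
for each root, split the current inorder slice at that value into
left-subtree inorder and right-subtree inorder, then recurse.
Recursive splits:
  root=25; inorder splits into left=[1, 5, 10, 15, 17, 22], right=[28]
  root=22; inorder splits into left=[1, 5, 10, 15, 17], right=[]
  root=5; inorder splits into left=[1], right=[10, 15, 17]
  root=1; inorder splits into left=[], right=[]
  root=17; inorder splits into left=[10, 15], right=[]
  root=10; inorder splits into left=[], right=[15]
  root=15; inorder splits into left=[], right=[]
  root=28; inorder splits into left=[], right=[]
Reconstructed level-order: [25, 22, 28, 5, 1, 17, 10, 15]


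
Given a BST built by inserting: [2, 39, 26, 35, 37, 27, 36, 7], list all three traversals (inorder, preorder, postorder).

Tree insertion order: [2, 39, 26, 35, 37, 27, 36, 7]
Tree (level-order array): [2, None, 39, 26, None, 7, 35, None, None, 27, 37, None, None, 36]
Inorder (L, root, R): [2, 7, 26, 27, 35, 36, 37, 39]
Preorder (root, L, R): [2, 39, 26, 7, 35, 27, 37, 36]
Postorder (L, R, root): [7, 27, 36, 37, 35, 26, 39, 2]


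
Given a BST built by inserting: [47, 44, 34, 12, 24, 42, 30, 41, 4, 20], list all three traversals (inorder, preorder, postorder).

Tree insertion order: [47, 44, 34, 12, 24, 42, 30, 41, 4, 20]
Tree (level-order array): [47, 44, None, 34, None, 12, 42, 4, 24, 41, None, None, None, 20, 30]
Inorder (L, root, R): [4, 12, 20, 24, 30, 34, 41, 42, 44, 47]
Preorder (root, L, R): [47, 44, 34, 12, 4, 24, 20, 30, 42, 41]
Postorder (L, R, root): [4, 20, 30, 24, 12, 41, 42, 34, 44, 47]


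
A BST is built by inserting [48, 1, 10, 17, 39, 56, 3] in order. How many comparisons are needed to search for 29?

Search path for 29: 48 -> 1 -> 10 -> 17 -> 39
Found: False
Comparisons: 5


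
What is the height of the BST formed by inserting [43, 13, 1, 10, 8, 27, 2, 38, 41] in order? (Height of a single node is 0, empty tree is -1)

Insertion order: [43, 13, 1, 10, 8, 27, 2, 38, 41]
Tree (level-order array): [43, 13, None, 1, 27, None, 10, None, 38, 8, None, None, 41, 2]
Compute height bottom-up (empty subtree = -1):
  height(2) = 1 + max(-1, -1) = 0
  height(8) = 1 + max(0, -1) = 1
  height(10) = 1 + max(1, -1) = 2
  height(1) = 1 + max(-1, 2) = 3
  height(41) = 1 + max(-1, -1) = 0
  height(38) = 1 + max(-1, 0) = 1
  height(27) = 1 + max(-1, 1) = 2
  height(13) = 1 + max(3, 2) = 4
  height(43) = 1 + max(4, -1) = 5
Height = 5


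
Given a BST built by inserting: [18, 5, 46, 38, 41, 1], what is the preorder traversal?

Tree insertion order: [18, 5, 46, 38, 41, 1]
Tree (level-order array): [18, 5, 46, 1, None, 38, None, None, None, None, 41]
Preorder traversal: [18, 5, 1, 46, 38, 41]


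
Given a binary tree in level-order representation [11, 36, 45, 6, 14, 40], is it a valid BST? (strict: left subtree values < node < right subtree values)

Level-order array: [11, 36, 45, 6, 14, 40]
Validate using subtree bounds (lo, hi): at each node, require lo < value < hi,
then recurse left with hi=value and right with lo=value.
Preorder trace (stopping at first violation):
  at node 11 with bounds (-inf, +inf): OK
  at node 36 with bounds (-inf, 11): VIOLATION
Node 36 violates its bound: not (-inf < 36 < 11).
Result: Not a valid BST


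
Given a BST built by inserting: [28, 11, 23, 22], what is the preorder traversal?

Tree insertion order: [28, 11, 23, 22]
Tree (level-order array): [28, 11, None, None, 23, 22]
Preorder traversal: [28, 11, 23, 22]


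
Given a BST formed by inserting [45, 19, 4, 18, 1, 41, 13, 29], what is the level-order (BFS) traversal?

Tree insertion order: [45, 19, 4, 18, 1, 41, 13, 29]
Tree (level-order array): [45, 19, None, 4, 41, 1, 18, 29, None, None, None, 13]
BFS from the root, enqueuing left then right child of each popped node:
  queue [45] -> pop 45, enqueue [19], visited so far: [45]
  queue [19] -> pop 19, enqueue [4, 41], visited so far: [45, 19]
  queue [4, 41] -> pop 4, enqueue [1, 18], visited so far: [45, 19, 4]
  queue [41, 1, 18] -> pop 41, enqueue [29], visited so far: [45, 19, 4, 41]
  queue [1, 18, 29] -> pop 1, enqueue [none], visited so far: [45, 19, 4, 41, 1]
  queue [18, 29] -> pop 18, enqueue [13], visited so far: [45, 19, 4, 41, 1, 18]
  queue [29, 13] -> pop 29, enqueue [none], visited so far: [45, 19, 4, 41, 1, 18, 29]
  queue [13] -> pop 13, enqueue [none], visited so far: [45, 19, 4, 41, 1, 18, 29, 13]
Result: [45, 19, 4, 41, 1, 18, 29, 13]


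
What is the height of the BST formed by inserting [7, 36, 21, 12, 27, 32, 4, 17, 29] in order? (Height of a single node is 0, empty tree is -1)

Insertion order: [7, 36, 21, 12, 27, 32, 4, 17, 29]
Tree (level-order array): [7, 4, 36, None, None, 21, None, 12, 27, None, 17, None, 32, None, None, 29]
Compute height bottom-up (empty subtree = -1):
  height(4) = 1 + max(-1, -1) = 0
  height(17) = 1 + max(-1, -1) = 0
  height(12) = 1 + max(-1, 0) = 1
  height(29) = 1 + max(-1, -1) = 0
  height(32) = 1 + max(0, -1) = 1
  height(27) = 1 + max(-1, 1) = 2
  height(21) = 1 + max(1, 2) = 3
  height(36) = 1 + max(3, -1) = 4
  height(7) = 1 + max(0, 4) = 5
Height = 5


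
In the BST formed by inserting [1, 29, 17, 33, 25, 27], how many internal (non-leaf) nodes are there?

Tree built from: [1, 29, 17, 33, 25, 27]
Tree (level-order array): [1, None, 29, 17, 33, None, 25, None, None, None, 27]
Rule: An internal node has at least one child.
Per-node child counts:
  node 1: 1 child(ren)
  node 29: 2 child(ren)
  node 17: 1 child(ren)
  node 25: 1 child(ren)
  node 27: 0 child(ren)
  node 33: 0 child(ren)
Matching nodes: [1, 29, 17, 25]
Count of internal (non-leaf) nodes: 4


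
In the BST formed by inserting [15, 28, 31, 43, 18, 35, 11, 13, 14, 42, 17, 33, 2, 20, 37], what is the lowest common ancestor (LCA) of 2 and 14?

Tree insertion order: [15, 28, 31, 43, 18, 35, 11, 13, 14, 42, 17, 33, 2, 20, 37]
Tree (level-order array): [15, 11, 28, 2, 13, 18, 31, None, None, None, 14, 17, 20, None, 43, None, None, None, None, None, None, 35, None, 33, 42, None, None, 37]
In a BST, the LCA of p=2, q=14 is the first node v on the
root-to-leaf path with p <= v <= q (go left if both < v, right if both > v).
Walk from root:
  at 15: both 2 and 14 < 15, go left
  at 11: 2 <= 11 <= 14, this is the LCA
LCA = 11


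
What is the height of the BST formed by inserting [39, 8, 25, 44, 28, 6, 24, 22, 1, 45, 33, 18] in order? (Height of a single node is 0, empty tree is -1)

Insertion order: [39, 8, 25, 44, 28, 6, 24, 22, 1, 45, 33, 18]
Tree (level-order array): [39, 8, 44, 6, 25, None, 45, 1, None, 24, 28, None, None, None, None, 22, None, None, 33, 18]
Compute height bottom-up (empty subtree = -1):
  height(1) = 1 + max(-1, -1) = 0
  height(6) = 1 + max(0, -1) = 1
  height(18) = 1 + max(-1, -1) = 0
  height(22) = 1 + max(0, -1) = 1
  height(24) = 1 + max(1, -1) = 2
  height(33) = 1 + max(-1, -1) = 0
  height(28) = 1 + max(-1, 0) = 1
  height(25) = 1 + max(2, 1) = 3
  height(8) = 1 + max(1, 3) = 4
  height(45) = 1 + max(-1, -1) = 0
  height(44) = 1 + max(-1, 0) = 1
  height(39) = 1 + max(4, 1) = 5
Height = 5


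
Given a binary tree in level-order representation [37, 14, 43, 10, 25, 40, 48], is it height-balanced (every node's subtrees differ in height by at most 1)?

Tree (level-order array): [37, 14, 43, 10, 25, 40, 48]
Definition: a tree is height-balanced if, at every node, |h(left) - h(right)| <= 1 (empty subtree has height -1).
Bottom-up per-node check:
  node 10: h_left=-1, h_right=-1, diff=0 [OK], height=0
  node 25: h_left=-1, h_right=-1, diff=0 [OK], height=0
  node 14: h_left=0, h_right=0, diff=0 [OK], height=1
  node 40: h_left=-1, h_right=-1, diff=0 [OK], height=0
  node 48: h_left=-1, h_right=-1, diff=0 [OK], height=0
  node 43: h_left=0, h_right=0, diff=0 [OK], height=1
  node 37: h_left=1, h_right=1, diff=0 [OK], height=2
All nodes satisfy the balance condition.
Result: Balanced


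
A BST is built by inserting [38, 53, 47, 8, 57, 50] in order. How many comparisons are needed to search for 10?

Search path for 10: 38 -> 8
Found: False
Comparisons: 2


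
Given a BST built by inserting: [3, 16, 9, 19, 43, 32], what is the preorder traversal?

Tree insertion order: [3, 16, 9, 19, 43, 32]
Tree (level-order array): [3, None, 16, 9, 19, None, None, None, 43, 32]
Preorder traversal: [3, 16, 9, 19, 43, 32]


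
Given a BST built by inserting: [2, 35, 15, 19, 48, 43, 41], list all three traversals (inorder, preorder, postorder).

Tree insertion order: [2, 35, 15, 19, 48, 43, 41]
Tree (level-order array): [2, None, 35, 15, 48, None, 19, 43, None, None, None, 41]
Inorder (L, root, R): [2, 15, 19, 35, 41, 43, 48]
Preorder (root, L, R): [2, 35, 15, 19, 48, 43, 41]
Postorder (L, R, root): [19, 15, 41, 43, 48, 35, 2]


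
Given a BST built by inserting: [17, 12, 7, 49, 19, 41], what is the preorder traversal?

Tree insertion order: [17, 12, 7, 49, 19, 41]
Tree (level-order array): [17, 12, 49, 7, None, 19, None, None, None, None, 41]
Preorder traversal: [17, 12, 7, 49, 19, 41]


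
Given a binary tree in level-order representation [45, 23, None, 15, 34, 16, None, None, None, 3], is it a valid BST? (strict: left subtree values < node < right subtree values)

Level-order array: [45, 23, None, 15, 34, 16, None, None, None, 3]
Validate using subtree bounds (lo, hi): at each node, require lo < value < hi,
then recurse left with hi=value and right with lo=value.
Preorder trace (stopping at first violation):
  at node 45 with bounds (-inf, +inf): OK
  at node 23 with bounds (-inf, 45): OK
  at node 15 with bounds (-inf, 23): OK
  at node 16 with bounds (-inf, 15): VIOLATION
Node 16 violates its bound: not (-inf < 16 < 15).
Result: Not a valid BST


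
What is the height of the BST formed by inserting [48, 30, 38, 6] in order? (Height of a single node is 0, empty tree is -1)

Insertion order: [48, 30, 38, 6]
Tree (level-order array): [48, 30, None, 6, 38]
Compute height bottom-up (empty subtree = -1):
  height(6) = 1 + max(-1, -1) = 0
  height(38) = 1 + max(-1, -1) = 0
  height(30) = 1 + max(0, 0) = 1
  height(48) = 1 + max(1, -1) = 2
Height = 2


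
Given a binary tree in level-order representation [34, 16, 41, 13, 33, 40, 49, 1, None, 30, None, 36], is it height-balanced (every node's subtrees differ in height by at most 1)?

Tree (level-order array): [34, 16, 41, 13, 33, 40, 49, 1, None, 30, None, 36]
Definition: a tree is height-balanced if, at every node, |h(left) - h(right)| <= 1 (empty subtree has height -1).
Bottom-up per-node check:
  node 1: h_left=-1, h_right=-1, diff=0 [OK], height=0
  node 13: h_left=0, h_right=-1, diff=1 [OK], height=1
  node 30: h_left=-1, h_right=-1, diff=0 [OK], height=0
  node 33: h_left=0, h_right=-1, diff=1 [OK], height=1
  node 16: h_left=1, h_right=1, diff=0 [OK], height=2
  node 36: h_left=-1, h_right=-1, diff=0 [OK], height=0
  node 40: h_left=0, h_right=-1, diff=1 [OK], height=1
  node 49: h_left=-1, h_right=-1, diff=0 [OK], height=0
  node 41: h_left=1, h_right=0, diff=1 [OK], height=2
  node 34: h_left=2, h_right=2, diff=0 [OK], height=3
All nodes satisfy the balance condition.
Result: Balanced


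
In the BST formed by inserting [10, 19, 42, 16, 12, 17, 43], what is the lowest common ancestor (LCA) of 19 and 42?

Tree insertion order: [10, 19, 42, 16, 12, 17, 43]
Tree (level-order array): [10, None, 19, 16, 42, 12, 17, None, 43]
In a BST, the LCA of p=19, q=42 is the first node v on the
root-to-leaf path with p <= v <= q (go left if both < v, right if both > v).
Walk from root:
  at 10: both 19 and 42 > 10, go right
  at 19: 19 <= 19 <= 42, this is the LCA
LCA = 19


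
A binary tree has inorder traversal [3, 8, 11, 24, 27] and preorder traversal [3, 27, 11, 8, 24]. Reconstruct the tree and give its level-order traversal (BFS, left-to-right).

Inorder:  [3, 8, 11, 24, 27]
Preorder: [3, 27, 11, 8, 24]
Algorithm: preorder visits root first, so consume preorder in order;
for each root, split the current inorder slice at that value into
left-subtree inorder and right-subtree inorder, then recurse.
Recursive splits:
  root=3; inorder splits into left=[], right=[8, 11, 24, 27]
  root=27; inorder splits into left=[8, 11, 24], right=[]
  root=11; inorder splits into left=[8], right=[24]
  root=8; inorder splits into left=[], right=[]
  root=24; inorder splits into left=[], right=[]
Reconstructed level-order: [3, 27, 11, 8, 24]


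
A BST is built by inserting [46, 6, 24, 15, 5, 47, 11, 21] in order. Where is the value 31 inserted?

Starting tree (level order): [46, 6, 47, 5, 24, None, None, None, None, 15, None, 11, 21]
Insertion path: 46 -> 6 -> 24
Result: insert 31 as right child of 24
Final tree (level order): [46, 6, 47, 5, 24, None, None, None, None, 15, 31, 11, 21]


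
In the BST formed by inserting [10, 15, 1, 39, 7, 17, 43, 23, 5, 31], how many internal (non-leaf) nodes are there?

Tree built from: [10, 15, 1, 39, 7, 17, 43, 23, 5, 31]
Tree (level-order array): [10, 1, 15, None, 7, None, 39, 5, None, 17, 43, None, None, None, 23, None, None, None, 31]
Rule: An internal node has at least one child.
Per-node child counts:
  node 10: 2 child(ren)
  node 1: 1 child(ren)
  node 7: 1 child(ren)
  node 5: 0 child(ren)
  node 15: 1 child(ren)
  node 39: 2 child(ren)
  node 17: 1 child(ren)
  node 23: 1 child(ren)
  node 31: 0 child(ren)
  node 43: 0 child(ren)
Matching nodes: [10, 1, 7, 15, 39, 17, 23]
Count of internal (non-leaf) nodes: 7


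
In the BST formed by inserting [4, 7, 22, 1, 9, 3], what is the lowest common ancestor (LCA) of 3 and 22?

Tree insertion order: [4, 7, 22, 1, 9, 3]
Tree (level-order array): [4, 1, 7, None, 3, None, 22, None, None, 9]
In a BST, the LCA of p=3, q=22 is the first node v on the
root-to-leaf path with p <= v <= q (go left if both < v, right if both > v).
Walk from root:
  at 4: 3 <= 4 <= 22, this is the LCA
LCA = 4
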